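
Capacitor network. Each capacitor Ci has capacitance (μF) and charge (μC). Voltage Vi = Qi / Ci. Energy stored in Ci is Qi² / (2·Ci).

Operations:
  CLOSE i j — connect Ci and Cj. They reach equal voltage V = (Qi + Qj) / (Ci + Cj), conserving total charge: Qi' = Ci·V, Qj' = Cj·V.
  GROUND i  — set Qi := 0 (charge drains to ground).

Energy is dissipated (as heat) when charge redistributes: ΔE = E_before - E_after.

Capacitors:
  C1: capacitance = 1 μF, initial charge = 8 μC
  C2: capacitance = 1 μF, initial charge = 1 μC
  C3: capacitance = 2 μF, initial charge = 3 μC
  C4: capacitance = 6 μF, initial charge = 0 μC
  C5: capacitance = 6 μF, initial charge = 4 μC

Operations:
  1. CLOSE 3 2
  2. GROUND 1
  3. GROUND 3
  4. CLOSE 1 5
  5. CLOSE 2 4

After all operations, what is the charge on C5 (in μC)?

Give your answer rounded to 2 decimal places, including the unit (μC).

Answer: 3.43 μC

Derivation:
Initial: C1(1μF, Q=8μC, V=8.00V), C2(1μF, Q=1μC, V=1.00V), C3(2μF, Q=3μC, V=1.50V), C4(6μF, Q=0μC, V=0.00V), C5(6μF, Q=4μC, V=0.67V)
Op 1: CLOSE 3-2: Q_total=4.00, C_total=3.00, V=1.33; Q3=2.67, Q2=1.33; dissipated=0.083
Op 2: GROUND 1: Q1=0; energy lost=32.000
Op 3: GROUND 3: Q3=0; energy lost=1.778
Op 4: CLOSE 1-5: Q_total=4.00, C_total=7.00, V=0.57; Q1=0.57, Q5=3.43; dissipated=0.190
Op 5: CLOSE 2-4: Q_total=1.33, C_total=7.00, V=0.19; Q2=0.19, Q4=1.14; dissipated=0.762
Final charges: Q1=0.57, Q2=0.19, Q3=0.00, Q4=1.14, Q5=3.43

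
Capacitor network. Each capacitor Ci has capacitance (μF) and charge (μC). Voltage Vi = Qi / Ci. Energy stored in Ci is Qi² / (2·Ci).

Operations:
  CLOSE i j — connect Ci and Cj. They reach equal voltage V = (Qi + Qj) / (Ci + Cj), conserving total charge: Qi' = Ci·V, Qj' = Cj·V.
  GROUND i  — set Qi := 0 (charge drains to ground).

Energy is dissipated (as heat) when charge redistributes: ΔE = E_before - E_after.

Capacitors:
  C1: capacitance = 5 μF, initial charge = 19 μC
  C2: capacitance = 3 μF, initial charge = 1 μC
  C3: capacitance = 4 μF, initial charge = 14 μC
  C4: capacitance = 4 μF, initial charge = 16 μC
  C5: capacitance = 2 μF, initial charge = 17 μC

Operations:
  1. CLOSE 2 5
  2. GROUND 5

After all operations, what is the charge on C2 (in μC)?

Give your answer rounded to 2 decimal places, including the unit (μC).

Answer: 10.80 μC

Derivation:
Initial: C1(5μF, Q=19μC, V=3.80V), C2(3μF, Q=1μC, V=0.33V), C3(4μF, Q=14μC, V=3.50V), C4(4μF, Q=16μC, V=4.00V), C5(2μF, Q=17μC, V=8.50V)
Op 1: CLOSE 2-5: Q_total=18.00, C_total=5.00, V=3.60; Q2=10.80, Q5=7.20; dissipated=40.017
Op 2: GROUND 5: Q5=0; energy lost=12.960
Final charges: Q1=19.00, Q2=10.80, Q3=14.00, Q4=16.00, Q5=0.00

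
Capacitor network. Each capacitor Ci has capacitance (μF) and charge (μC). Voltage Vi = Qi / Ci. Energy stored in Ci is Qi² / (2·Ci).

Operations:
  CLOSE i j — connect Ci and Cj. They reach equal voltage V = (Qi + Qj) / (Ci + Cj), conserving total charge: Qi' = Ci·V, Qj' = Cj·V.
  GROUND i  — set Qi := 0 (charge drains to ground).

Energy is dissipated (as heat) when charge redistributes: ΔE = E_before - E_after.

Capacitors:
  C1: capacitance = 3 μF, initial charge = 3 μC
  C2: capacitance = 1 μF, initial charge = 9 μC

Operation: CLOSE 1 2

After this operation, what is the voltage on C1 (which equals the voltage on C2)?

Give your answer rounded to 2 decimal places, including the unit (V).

Initial: C1(3μF, Q=3μC, V=1.00V), C2(1μF, Q=9μC, V=9.00V)
Op 1: CLOSE 1-2: Q_total=12.00, C_total=4.00, V=3.00; Q1=9.00, Q2=3.00; dissipated=24.000

Answer: 3.00 V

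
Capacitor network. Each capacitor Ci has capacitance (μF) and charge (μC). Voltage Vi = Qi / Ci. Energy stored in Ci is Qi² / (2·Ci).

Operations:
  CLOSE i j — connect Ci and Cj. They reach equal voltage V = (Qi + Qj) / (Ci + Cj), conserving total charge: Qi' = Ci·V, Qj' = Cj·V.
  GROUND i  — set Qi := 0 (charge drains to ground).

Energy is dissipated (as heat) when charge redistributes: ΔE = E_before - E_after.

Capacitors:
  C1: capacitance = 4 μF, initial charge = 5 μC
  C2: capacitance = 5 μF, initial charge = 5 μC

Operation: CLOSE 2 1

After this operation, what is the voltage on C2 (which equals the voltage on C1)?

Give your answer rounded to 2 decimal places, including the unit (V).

Initial: C1(4μF, Q=5μC, V=1.25V), C2(5μF, Q=5μC, V=1.00V)
Op 1: CLOSE 2-1: Q_total=10.00, C_total=9.00, V=1.11; Q2=5.56, Q1=4.44; dissipated=0.069

Answer: 1.11 V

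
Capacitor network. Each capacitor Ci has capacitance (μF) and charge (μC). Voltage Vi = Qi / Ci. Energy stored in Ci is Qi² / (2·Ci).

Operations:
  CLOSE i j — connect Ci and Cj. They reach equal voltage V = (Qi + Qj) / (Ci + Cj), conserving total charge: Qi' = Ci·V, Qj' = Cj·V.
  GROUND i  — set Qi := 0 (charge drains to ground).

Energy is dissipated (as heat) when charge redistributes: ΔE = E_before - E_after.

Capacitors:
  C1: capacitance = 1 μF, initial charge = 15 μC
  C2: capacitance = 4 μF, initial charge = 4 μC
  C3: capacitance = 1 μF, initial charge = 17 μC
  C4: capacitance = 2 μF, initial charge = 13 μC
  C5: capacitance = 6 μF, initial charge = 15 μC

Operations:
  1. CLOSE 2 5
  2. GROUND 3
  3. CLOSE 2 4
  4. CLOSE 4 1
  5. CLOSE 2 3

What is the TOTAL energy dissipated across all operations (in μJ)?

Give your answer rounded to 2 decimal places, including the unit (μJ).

Answer: 210.62 μJ

Derivation:
Initial: C1(1μF, Q=15μC, V=15.00V), C2(4μF, Q=4μC, V=1.00V), C3(1μF, Q=17μC, V=17.00V), C4(2μF, Q=13μC, V=6.50V), C5(6μF, Q=15μC, V=2.50V)
Op 1: CLOSE 2-5: Q_total=19.00, C_total=10.00, V=1.90; Q2=7.60, Q5=11.40; dissipated=2.700
Op 2: GROUND 3: Q3=0; energy lost=144.500
Op 3: CLOSE 2-4: Q_total=20.60, C_total=6.00, V=3.43; Q2=13.73, Q4=6.87; dissipated=14.107
Op 4: CLOSE 4-1: Q_total=21.87, C_total=3.00, V=7.29; Q4=14.58, Q1=7.29; dissipated=44.596
Op 5: CLOSE 2-3: Q_total=13.73, C_total=5.00, V=2.75; Q2=10.99, Q3=2.75; dissipated=4.715
Total dissipated: 210.618 μJ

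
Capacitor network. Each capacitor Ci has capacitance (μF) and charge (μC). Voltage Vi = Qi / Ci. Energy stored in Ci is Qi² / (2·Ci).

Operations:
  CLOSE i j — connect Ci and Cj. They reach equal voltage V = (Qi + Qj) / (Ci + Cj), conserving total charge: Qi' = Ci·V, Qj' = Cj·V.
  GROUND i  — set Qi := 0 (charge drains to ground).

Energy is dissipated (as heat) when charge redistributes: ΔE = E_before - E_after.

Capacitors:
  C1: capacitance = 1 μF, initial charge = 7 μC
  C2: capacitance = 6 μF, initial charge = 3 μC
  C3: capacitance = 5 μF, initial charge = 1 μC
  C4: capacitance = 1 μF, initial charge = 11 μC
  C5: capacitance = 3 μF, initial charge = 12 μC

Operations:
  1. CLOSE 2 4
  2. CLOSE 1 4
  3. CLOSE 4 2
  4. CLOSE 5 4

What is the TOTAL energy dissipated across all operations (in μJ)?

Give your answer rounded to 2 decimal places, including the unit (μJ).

Answer: 57.19 μJ

Derivation:
Initial: C1(1μF, Q=7μC, V=7.00V), C2(6μF, Q=3μC, V=0.50V), C3(5μF, Q=1μC, V=0.20V), C4(1μF, Q=11μC, V=11.00V), C5(3μF, Q=12μC, V=4.00V)
Op 1: CLOSE 2-4: Q_total=14.00, C_total=7.00, V=2.00; Q2=12.00, Q4=2.00; dissipated=47.250
Op 2: CLOSE 1-4: Q_total=9.00, C_total=2.00, V=4.50; Q1=4.50, Q4=4.50; dissipated=6.250
Op 3: CLOSE 4-2: Q_total=16.50, C_total=7.00, V=2.36; Q4=2.36, Q2=14.14; dissipated=2.679
Op 4: CLOSE 5-4: Q_total=14.36, C_total=4.00, V=3.59; Q5=10.77, Q4=3.59; dissipated=1.012
Total dissipated: 57.191 μJ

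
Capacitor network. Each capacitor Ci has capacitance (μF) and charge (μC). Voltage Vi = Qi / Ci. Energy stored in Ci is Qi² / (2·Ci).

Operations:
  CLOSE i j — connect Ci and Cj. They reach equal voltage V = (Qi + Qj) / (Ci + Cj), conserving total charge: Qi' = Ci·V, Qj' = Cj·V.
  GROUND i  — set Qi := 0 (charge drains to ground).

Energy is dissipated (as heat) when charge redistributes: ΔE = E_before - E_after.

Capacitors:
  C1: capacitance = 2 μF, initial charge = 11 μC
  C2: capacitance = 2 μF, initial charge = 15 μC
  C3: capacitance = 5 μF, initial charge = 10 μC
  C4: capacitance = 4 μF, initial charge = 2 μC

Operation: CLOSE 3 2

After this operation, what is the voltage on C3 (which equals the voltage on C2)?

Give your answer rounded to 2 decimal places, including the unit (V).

Initial: C1(2μF, Q=11μC, V=5.50V), C2(2μF, Q=15μC, V=7.50V), C3(5μF, Q=10μC, V=2.00V), C4(4μF, Q=2μC, V=0.50V)
Op 1: CLOSE 3-2: Q_total=25.00, C_total=7.00, V=3.57; Q3=17.86, Q2=7.14; dissipated=21.607

Answer: 3.57 V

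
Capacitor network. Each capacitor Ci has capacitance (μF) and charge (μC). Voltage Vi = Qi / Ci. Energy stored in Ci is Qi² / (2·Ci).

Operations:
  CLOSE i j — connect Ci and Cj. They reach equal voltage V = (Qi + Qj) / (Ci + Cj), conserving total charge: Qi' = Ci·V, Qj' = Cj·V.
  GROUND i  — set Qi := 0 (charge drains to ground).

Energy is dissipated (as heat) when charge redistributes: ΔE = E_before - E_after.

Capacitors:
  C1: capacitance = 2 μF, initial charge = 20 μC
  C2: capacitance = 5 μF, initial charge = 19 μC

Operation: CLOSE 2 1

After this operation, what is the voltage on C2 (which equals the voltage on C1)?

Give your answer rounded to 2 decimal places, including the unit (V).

Answer: 5.57 V

Derivation:
Initial: C1(2μF, Q=20μC, V=10.00V), C2(5μF, Q=19μC, V=3.80V)
Op 1: CLOSE 2-1: Q_total=39.00, C_total=7.00, V=5.57; Q2=27.86, Q1=11.14; dissipated=27.457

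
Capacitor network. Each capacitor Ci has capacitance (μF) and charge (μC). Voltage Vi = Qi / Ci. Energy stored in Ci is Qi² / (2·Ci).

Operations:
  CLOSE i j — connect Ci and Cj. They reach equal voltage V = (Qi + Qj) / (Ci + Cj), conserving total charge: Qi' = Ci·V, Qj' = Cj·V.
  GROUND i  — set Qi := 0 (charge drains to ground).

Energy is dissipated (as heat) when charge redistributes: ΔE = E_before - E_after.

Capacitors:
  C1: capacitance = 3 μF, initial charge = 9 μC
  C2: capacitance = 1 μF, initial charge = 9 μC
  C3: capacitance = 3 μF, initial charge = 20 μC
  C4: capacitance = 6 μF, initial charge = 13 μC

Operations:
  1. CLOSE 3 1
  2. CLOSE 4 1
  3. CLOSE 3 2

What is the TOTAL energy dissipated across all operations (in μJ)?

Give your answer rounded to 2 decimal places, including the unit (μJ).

Answer: 23.70 μJ

Derivation:
Initial: C1(3μF, Q=9μC, V=3.00V), C2(1μF, Q=9μC, V=9.00V), C3(3μF, Q=20μC, V=6.67V), C4(6μF, Q=13μC, V=2.17V)
Op 1: CLOSE 3-1: Q_total=29.00, C_total=6.00, V=4.83; Q3=14.50, Q1=14.50; dissipated=10.083
Op 2: CLOSE 4-1: Q_total=27.50, C_total=9.00, V=3.06; Q4=18.33, Q1=9.17; dissipated=7.111
Op 3: CLOSE 3-2: Q_total=23.50, C_total=4.00, V=5.88; Q3=17.62, Q2=5.88; dissipated=6.510
Total dissipated: 23.705 μJ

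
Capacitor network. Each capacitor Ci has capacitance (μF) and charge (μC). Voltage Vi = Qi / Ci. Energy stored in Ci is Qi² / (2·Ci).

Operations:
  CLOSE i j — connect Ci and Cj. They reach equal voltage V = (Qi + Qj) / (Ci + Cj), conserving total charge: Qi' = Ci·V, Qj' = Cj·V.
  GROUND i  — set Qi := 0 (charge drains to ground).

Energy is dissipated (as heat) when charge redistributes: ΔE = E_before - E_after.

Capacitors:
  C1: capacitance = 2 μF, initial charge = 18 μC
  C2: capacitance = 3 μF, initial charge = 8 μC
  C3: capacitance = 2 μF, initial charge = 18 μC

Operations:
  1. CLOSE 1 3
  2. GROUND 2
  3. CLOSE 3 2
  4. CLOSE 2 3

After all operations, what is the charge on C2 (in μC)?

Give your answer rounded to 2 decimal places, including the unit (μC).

Initial: C1(2μF, Q=18μC, V=9.00V), C2(3μF, Q=8μC, V=2.67V), C3(2μF, Q=18μC, V=9.00V)
Op 1: CLOSE 1-3: Q_total=36.00, C_total=4.00, V=9.00; Q1=18.00, Q3=18.00; dissipated=0.000
Op 2: GROUND 2: Q2=0; energy lost=10.667
Op 3: CLOSE 3-2: Q_total=18.00, C_total=5.00, V=3.60; Q3=7.20, Q2=10.80; dissipated=48.600
Op 4: CLOSE 2-3: Q_total=18.00, C_total=5.00, V=3.60; Q2=10.80, Q3=7.20; dissipated=0.000
Final charges: Q1=18.00, Q2=10.80, Q3=7.20

Answer: 10.80 μC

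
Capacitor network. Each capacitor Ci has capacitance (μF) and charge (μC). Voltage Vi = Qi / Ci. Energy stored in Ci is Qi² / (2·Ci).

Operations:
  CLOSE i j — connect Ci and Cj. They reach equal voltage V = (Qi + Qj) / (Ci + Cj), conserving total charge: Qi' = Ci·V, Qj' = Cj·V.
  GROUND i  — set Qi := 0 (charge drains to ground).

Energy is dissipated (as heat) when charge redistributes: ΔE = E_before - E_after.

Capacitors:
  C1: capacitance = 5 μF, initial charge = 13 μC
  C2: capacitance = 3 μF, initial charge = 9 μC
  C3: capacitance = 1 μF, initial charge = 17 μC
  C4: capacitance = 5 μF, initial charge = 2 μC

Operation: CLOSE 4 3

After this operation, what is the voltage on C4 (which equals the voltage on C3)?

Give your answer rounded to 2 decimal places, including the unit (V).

Initial: C1(5μF, Q=13μC, V=2.60V), C2(3μF, Q=9μC, V=3.00V), C3(1μF, Q=17μC, V=17.00V), C4(5μF, Q=2μC, V=0.40V)
Op 1: CLOSE 4-3: Q_total=19.00, C_total=6.00, V=3.17; Q4=15.83, Q3=3.17; dissipated=114.817

Answer: 3.17 V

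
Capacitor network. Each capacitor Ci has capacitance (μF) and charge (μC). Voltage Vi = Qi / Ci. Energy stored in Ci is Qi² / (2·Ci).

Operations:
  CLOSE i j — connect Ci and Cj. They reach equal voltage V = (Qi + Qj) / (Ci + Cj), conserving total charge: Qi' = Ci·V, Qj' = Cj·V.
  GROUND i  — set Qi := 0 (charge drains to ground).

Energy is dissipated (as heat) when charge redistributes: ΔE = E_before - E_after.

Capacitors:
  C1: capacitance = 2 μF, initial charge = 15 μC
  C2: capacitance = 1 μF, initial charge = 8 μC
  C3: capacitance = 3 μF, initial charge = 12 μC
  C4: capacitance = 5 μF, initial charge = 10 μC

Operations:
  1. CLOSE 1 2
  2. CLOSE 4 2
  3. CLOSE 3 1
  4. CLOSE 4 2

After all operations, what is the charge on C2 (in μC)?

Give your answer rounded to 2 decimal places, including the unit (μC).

Initial: C1(2μF, Q=15μC, V=7.50V), C2(1μF, Q=8μC, V=8.00V), C3(3μF, Q=12μC, V=4.00V), C4(5μF, Q=10μC, V=2.00V)
Op 1: CLOSE 1-2: Q_total=23.00, C_total=3.00, V=7.67; Q1=15.33, Q2=7.67; dissipated=0.083
Op 2: CLOSE 4-2: Q_total=17.67, C_total=6.00, V=2.94; Q4=14.72, Q2=2.94; dissipated=13.380
Op 3: CLOSE 3-1: Q_total=27.33, C_total=5.00, V=5.47; Q3=16.40, Q1=10.93; dissipated=8.067
Op 4: CLOSE 4-2: Q_total=17.67, C_total=6.00, V=2.94; Q4=14.72, Q2=2.94; dissipated=0.000
Final charges: Q1=10.93, Q2=2.94, Q3=16.40, Q4=14.72

Answer: 2.94 μC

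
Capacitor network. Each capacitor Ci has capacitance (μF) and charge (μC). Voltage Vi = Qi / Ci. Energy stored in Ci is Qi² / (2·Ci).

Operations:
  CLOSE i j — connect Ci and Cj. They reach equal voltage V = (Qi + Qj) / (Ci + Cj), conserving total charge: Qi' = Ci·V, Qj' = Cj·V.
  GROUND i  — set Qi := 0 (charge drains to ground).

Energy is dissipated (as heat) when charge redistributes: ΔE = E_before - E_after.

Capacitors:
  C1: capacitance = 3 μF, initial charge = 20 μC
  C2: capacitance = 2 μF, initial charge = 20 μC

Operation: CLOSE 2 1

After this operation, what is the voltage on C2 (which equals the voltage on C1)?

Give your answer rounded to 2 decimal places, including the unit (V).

Initial: C1(3μF, Q=20μC, V=6.67V), C2(2μF, Q=20μC, V=10.00V)
Op 1: CLOSE 2-1: Q_total=40.00, C_total=5.00, V=8.00; Q2=16.00, Q1=24.00; dissipated=6.667

Answer: 8.00 V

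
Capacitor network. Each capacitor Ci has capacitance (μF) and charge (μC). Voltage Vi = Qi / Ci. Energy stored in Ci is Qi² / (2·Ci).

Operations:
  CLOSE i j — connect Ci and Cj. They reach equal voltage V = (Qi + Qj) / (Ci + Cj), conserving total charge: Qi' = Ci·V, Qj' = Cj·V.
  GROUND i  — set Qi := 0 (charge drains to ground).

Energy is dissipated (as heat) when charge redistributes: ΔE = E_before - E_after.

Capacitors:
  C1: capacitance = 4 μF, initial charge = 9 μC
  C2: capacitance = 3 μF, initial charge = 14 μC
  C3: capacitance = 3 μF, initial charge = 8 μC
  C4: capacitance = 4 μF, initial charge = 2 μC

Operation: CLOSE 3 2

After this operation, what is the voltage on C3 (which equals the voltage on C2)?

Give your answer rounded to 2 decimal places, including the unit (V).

Initial: C1(4μF, Q=9μC, V=2.25V), C2(3μF, Q=14μC, V=4.67V), C3(3μF, Q=8μC, V=2.67V), C4(4μF, Q=2μC, V=0.50V)
Op 1: CLOSE 3-2: Q_total=22.00, C_total=6.00, V=3.67; Q3=11.00, Q2=11.00; dissipated=3.000

Answer: 3.67 V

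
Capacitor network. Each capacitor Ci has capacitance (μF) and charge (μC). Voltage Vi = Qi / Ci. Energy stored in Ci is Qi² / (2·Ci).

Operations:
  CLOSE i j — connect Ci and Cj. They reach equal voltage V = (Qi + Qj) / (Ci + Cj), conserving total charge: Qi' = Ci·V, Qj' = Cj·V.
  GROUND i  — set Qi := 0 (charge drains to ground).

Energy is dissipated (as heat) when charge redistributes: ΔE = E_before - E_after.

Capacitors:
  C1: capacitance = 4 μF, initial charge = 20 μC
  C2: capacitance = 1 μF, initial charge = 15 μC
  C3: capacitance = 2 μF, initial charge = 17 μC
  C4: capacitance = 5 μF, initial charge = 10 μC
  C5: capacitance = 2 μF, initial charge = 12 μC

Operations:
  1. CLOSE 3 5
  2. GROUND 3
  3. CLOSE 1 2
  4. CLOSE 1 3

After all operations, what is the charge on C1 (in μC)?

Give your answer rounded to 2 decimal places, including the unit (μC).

Initial: C1(4μF, Q=20μC, V=5.00V), C2(1μF, Q=15μC, V=15.00V), C3(2μF, Q=17μC, V=8.50V), C4(5μF, Q=10μC, V=2.00V), C5(2μF, Q=12μC, V=6.00V)
Op 1: CLOSE 3-5: Q_total=29.00, C_total=4.00, V=7.25; Q3=14.50, Q5=14.50; dissipated=3.125
Op 2: GROUND 3: Q3=0; energy lost=52.562
Op 3: CLOSE 1-2: Q_total=35.00, C_total=5.00, V=7.00; Q1=28.00, Q2=7.00; dissipated=40.000
Op 4: CLOSE 1-3: Q_total=28.00, C_total=6.00, V=4.67; Q1=18.67, Q3=9.33; dissipated=32.667
Final charges: Q1=18.67, Q2=7.00, Q3=9.33, Q4=10.00, Q5=14.50

Answer: 18.67 μC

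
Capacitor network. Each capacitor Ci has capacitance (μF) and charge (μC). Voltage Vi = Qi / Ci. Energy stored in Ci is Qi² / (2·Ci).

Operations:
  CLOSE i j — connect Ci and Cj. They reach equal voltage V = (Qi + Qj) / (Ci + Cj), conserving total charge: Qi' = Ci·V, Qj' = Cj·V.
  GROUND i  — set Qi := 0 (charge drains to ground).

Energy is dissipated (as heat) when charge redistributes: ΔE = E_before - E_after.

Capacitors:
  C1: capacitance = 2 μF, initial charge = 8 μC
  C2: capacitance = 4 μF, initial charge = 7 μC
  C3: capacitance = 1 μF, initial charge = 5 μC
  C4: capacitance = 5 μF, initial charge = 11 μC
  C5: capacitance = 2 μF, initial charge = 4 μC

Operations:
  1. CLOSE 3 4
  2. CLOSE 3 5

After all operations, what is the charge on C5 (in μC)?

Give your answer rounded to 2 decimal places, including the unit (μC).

Initial: C1(2μF, Q=8μC, V=4.00V), C2(4μF, Q=7μC, V=1.75V), C3(1μF, Q=5μC, V=5.00V), C4(5μF, Q=11μC, V=2.20V), C5(2μF, Q=4μC, V=2.00V)
Op 1: CLOSE 3-4: Q_total=16.00, C_total=6.00, V=2.67; Q3=2.67, Q4=13.33; dissipated=3.267
Op 2: CLOSE 3-5: Q_total=6.67, C_total=3.00, V=2.22; Q3=2.22, Q5=4.44; dissipated=0.148
Final charges: Q1=8.00, Q2=7.00, Q3=2.22, Q4=13.33, Q5=4.44

Answer: 4.44 μC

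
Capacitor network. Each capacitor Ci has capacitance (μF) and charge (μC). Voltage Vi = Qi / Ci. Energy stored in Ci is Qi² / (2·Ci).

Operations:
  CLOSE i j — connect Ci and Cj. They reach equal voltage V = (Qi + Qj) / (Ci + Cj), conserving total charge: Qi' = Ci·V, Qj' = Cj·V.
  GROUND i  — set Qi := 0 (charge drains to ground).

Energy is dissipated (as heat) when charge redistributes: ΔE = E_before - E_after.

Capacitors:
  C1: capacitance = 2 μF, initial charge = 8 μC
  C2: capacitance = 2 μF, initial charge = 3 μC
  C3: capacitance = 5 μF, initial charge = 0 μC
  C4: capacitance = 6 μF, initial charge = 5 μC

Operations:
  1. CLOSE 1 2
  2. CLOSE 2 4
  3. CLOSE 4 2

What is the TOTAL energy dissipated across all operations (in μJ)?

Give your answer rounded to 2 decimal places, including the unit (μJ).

Initial: C1(2μF, Q=8μC, V=4.00V), C2(2μF, Q=3μC, V=1.50V), C3(5μF, Q=0μC, V=0.00V), C4(6μF, Q=5μC, V=0.83V)
Op 1: CLOSE 1-2: Q_total=11.00, C_total=4.00, V=2.75; Q1=5.50, Q2=5.50; dissipated=3.125
Op 2: CLOSE 2-4: Q_total=10.50, C_total=8.00, V=1.31; Q2=2.62, Q4=7.88; dissipated=2.755
Op 3: CLOSE 4-2: Q_total=10.50, C_total=8.00, V=1.31; Q4=7.88, Q2=2.62; dissipated=0.000
Total dissipated: 5.880 μJ

Answer: 5.88 μJ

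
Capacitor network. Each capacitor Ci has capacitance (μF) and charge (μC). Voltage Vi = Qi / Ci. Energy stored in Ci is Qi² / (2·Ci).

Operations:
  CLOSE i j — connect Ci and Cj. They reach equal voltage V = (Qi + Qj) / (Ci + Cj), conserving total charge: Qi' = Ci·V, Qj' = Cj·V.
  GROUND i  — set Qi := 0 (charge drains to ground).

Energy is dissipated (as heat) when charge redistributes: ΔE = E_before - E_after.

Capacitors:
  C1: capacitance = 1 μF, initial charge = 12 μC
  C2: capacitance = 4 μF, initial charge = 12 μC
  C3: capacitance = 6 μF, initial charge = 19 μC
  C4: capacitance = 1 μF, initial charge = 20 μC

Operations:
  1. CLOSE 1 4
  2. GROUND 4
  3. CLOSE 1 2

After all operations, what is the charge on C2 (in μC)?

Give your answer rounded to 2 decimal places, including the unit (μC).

Answer: 22.40 μC

Derivation:
Initial: C1(1μF, Q=12μC, V=12.00V), C2(4μF, Q=12μC, V=3.00V), C3(6μF, Q=19μC, V=3.17V), C4(1μF, Q=20μC, V=20.00V)
Op 1: CLOSE 1-4: Q_total=32.00, C_total=2.00, V=16.00; Q1=16.00, Q4=16.00; dissipated=16.000
Op 2: GROUND 4: Q4=0; energy lost=128.000
Op 3: CLOSE 1-2: Q_total=28.00, C_total=5.00, V=5.60; Q1=5.60, Q2=22.40; dissipated=67.600
Final charges: Q1=5.60, Q2=22.40, Q3=19.00, Q4=0.00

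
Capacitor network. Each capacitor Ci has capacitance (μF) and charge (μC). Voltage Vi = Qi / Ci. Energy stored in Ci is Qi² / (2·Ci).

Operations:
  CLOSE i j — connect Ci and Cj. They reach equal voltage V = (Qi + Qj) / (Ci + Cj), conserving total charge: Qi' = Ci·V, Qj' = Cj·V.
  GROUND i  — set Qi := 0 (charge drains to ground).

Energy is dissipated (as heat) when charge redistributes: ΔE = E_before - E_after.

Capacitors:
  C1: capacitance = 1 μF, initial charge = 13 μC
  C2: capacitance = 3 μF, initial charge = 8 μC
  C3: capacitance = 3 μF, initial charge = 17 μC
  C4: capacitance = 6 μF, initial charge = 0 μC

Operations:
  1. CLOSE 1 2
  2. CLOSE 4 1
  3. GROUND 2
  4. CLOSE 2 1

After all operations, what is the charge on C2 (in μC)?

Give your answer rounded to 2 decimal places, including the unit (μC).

Answer: 0.56 μC

Derivation:
Initial: C1(1μF, Q=13μC, V=13.00V), C2(3μF, Q=8μC, V=2.67V), C3(3μF, Q=17μC, V=5.67V), C4(6μF, Q=0μC, V=0.00V)
Op 1: CLOSE 1-2: Q_total=21.00, C_total=4.00, V=5.25; Q1=5.25, Q2=15.75; dissipated=40.042
Op 2: CLOSE 4-1: Q_total=5.25, C_total=7.00, V=0.75; Q4=4.50, Q1=0.75; dissipated=11.812
Op 3: GROUND 2: Q2=0; energy lost=41.344
Op 4: CLOSE 2-1: Q_total=0.75, C_total=4.00, V=0.19; Q2=0.56, Q1=0.19; dissipated=0.211
Final charges: Q1=0.19, Q2=0.56, Q3=17.00, Q4=4.50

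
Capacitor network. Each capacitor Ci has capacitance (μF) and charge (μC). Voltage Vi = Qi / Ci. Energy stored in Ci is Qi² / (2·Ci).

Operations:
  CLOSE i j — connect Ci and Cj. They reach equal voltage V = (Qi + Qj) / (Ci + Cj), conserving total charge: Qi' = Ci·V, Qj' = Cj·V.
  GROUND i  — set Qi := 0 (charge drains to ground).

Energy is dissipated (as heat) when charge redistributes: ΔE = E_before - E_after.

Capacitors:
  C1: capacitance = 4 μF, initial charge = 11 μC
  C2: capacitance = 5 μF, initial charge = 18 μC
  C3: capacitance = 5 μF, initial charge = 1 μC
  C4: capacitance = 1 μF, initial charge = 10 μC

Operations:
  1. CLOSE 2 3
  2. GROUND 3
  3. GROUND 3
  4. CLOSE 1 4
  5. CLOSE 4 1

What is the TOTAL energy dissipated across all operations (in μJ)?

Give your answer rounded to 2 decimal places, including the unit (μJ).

Answer: 44.50 μJ

Derivation:
Initial: C1(4μF, Q=11μC, V=2.75V), C2(5μF, Q=18μC, V=3.60V), C3(5μF, Q=1μC, V=0.20V), C4(1μF, Q=10μC, V=10.00V)
Op 1: CLOSE 2-3: Q_total=19.00, C_total=10.00, V=1.90; Q2=9.50, Q3=9.50; dissipated=14.450
Op 2: GROUND 3: Q3=0; energy lost=9.025
Op 3: GROUND 3: Q3=0; energy lost=0.000
Op 4: CLOSE 1-4: Q_total=21.00, C_total=5.00, V=4.20; Q1=16.80, Q4=4.20; dissipated=21.025
Op 5: CLOSE 4-1: Q_total=21.00, C_total=5.00, V=4.20; Q4=4.20, Q1=16.80; dissipated=0.000
Total dissipated: 44.500 μJ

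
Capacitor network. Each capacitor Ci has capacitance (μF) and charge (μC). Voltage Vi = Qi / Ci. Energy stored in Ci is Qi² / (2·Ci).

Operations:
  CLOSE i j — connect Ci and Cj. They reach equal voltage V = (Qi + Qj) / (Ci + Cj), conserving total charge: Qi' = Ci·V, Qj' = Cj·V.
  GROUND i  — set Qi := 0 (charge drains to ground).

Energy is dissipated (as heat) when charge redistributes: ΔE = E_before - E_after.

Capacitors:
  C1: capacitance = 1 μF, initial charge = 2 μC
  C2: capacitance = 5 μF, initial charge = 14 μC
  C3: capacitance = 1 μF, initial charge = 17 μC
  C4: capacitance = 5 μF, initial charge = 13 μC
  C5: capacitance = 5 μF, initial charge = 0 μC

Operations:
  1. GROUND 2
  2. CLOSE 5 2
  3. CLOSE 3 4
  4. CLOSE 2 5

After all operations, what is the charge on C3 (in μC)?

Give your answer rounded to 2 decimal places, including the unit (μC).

Initial: C1(1μF, Q=2μC, V=2.00V), C2(5μF, Q=14μC, V=2.80V), C3(1μF, Q=17μC, V=17.00V), C4(5μF, Q=13μC, V=2.60V), C5(5μF, Q=0μC, V=0.00V)
Op 1: GROUND 2: Q2=0; energy lost=19.600
Op 2: CLOSE 5-2: Q_total=0.00, C_total=10.00, V=0.00; Q5=0.00, Q2=0.00; dissipated=0.000
Op 3: CLOSE 3-4: Q_total=30.00, C_total=6.00, V=5.00; Q3=5.00, Q4=25.00; dissipated=86.400
Op 4: CLOSE 2-5: Q_total=0.00, C_total=10.00, V=0.00; Q2=0.00, Q5=0.00; dissipated=0.000
Final charges: Q1=2.00, Q2=0.00, Q3=5.00, Q4=25.00, Q5=0.00

Answer: 5.00 μC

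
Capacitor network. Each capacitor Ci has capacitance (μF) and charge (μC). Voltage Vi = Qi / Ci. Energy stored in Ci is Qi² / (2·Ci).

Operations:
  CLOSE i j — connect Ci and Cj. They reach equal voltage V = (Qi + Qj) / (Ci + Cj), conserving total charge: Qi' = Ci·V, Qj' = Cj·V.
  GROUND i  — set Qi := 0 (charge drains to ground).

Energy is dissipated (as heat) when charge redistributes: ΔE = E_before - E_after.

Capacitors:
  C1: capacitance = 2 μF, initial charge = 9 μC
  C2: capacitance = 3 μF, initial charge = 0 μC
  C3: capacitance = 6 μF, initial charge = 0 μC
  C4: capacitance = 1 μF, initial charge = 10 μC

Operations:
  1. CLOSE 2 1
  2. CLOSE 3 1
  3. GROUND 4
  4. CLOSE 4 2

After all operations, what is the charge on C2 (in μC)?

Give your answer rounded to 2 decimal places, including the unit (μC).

Answer: 4.05 μC

Derivation:
Initial: C1(2μF, Q=9μC, V=4.50V), C2(3μF, Q=0μC, V=0.00V), C3(6μF, Q=0μC, V=0.00V), C4(1μF, Q=10μC, V=10.00V)
Op 1: CLOSE 2-1: Q_total=9.00, C_total=5.00, V=1.80; Q2=5.40, Q1=3.60; dissipated=12.150
Op 2: CLOSE 3-1: Q_total=3.60, C_total=8.00, V=0.45; Q3=2.70, Q1=0.90; dissipated=2.430
Op 3: GROUND 4: Q4=0; energy lost=50.000
Op 4: CLOSE 4-2: Q_total=5.40, C_total=4.00, V=1.35; Q4=1.35, Q2=4.05; dissipated=1.215
Final charges: Q1=0.90, Q2=4.05, Q3=2.70, Q4=1.35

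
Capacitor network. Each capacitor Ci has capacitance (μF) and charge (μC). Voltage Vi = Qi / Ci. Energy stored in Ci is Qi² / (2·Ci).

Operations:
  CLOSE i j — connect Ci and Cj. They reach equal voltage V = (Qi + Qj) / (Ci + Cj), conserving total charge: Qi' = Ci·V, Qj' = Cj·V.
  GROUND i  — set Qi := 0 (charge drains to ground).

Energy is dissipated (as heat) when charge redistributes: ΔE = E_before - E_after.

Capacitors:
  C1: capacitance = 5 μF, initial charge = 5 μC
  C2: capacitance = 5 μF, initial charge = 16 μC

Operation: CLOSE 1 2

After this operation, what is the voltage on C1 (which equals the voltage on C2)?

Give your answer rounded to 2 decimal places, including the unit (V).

Answer: 2.10 V

Derivation:
Initial: C1(5μF, Q=5μC, V=1.00V), C2(5μF, Q=16μC, V=3.20V)
Op 1: CLOSE 1-2: Q_total=21.00, C_total=10.00, V=2.10; Q1=10.50, Q2=10.50; dissipated=6.050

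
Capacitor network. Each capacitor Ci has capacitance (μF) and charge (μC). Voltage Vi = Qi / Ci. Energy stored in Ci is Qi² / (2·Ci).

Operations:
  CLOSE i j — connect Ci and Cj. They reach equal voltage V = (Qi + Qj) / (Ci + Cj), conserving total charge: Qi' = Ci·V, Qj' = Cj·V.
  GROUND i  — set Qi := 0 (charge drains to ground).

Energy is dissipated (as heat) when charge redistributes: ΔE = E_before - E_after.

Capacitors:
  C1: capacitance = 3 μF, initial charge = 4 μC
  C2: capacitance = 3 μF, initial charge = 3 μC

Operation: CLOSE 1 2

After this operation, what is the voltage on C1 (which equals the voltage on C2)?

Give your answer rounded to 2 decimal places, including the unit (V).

Answer: 1.17 V

Derivation:
Initial: C1(3μF, Q=4μC, V=1.33V), C2(3μF, Q=3μC, V=1.00V)
Op 1: CLOSE 1-2: Q_total=7.00, C_total=6.00, V=1.17; Q1=3.50, Q2=3.50; dissipated=0.083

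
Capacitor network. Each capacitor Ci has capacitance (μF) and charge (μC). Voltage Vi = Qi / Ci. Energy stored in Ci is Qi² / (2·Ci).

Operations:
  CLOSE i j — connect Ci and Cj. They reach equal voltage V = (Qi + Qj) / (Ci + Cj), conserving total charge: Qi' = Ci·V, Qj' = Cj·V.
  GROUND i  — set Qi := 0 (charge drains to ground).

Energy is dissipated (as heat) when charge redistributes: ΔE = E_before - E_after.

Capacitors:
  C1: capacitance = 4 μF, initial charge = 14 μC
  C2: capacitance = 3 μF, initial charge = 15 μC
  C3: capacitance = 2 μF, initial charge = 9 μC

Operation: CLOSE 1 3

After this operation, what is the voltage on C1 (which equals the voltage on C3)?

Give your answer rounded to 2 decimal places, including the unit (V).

Answer: 3.83 V

Derivation:
Initial: C1(4μF, Q=14μC, V=3.50V), C2(3μF, Q=15μC, V=5.00V), C3(2μF, Q=9μC, V=4.50V)
Op 1: CLOSE 1-3: Q_total=23.00, C_total=6.00, V=3.83; Q1=15.33, Q3=7.67; dissipated=0.667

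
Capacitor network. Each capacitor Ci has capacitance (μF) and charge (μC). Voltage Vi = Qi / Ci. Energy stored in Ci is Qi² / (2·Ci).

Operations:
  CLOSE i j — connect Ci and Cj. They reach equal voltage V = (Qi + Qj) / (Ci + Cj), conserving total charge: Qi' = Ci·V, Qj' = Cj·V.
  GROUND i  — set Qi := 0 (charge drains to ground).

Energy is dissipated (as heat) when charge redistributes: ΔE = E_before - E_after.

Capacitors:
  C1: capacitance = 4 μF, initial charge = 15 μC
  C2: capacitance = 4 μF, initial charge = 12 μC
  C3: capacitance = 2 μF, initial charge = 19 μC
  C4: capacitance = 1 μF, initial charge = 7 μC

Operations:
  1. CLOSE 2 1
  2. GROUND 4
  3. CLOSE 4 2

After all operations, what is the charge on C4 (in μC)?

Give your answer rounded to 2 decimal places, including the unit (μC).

Answer: 2.70 μC

Derivation:
Initial: C1(4μF, Q=15μC, V=3.75V), C2(4μF, Q=12μC, V=3.00V), C3(2μF, Q=19μC, V=9.50V), C4(1μF, Q=7μC, V=7.00V)
Op 1: CLOSE 2-1: Q_total=27.00, C_total=8.00, V=3.38; Q2=13.50, Q1=13.50; dissipated=0.562
Op 2: GROUND 4: Q4=0; energy lost=24.500
Op 3: CLOSE 4-2: Q_total=13.50, C_total=5.00, V=2.70; Q4=2.70, Q2=10.80; dissipated=4.556
Final charges: Q1=13.50, Q2=10.80, Q3=19.00, Q4=2.70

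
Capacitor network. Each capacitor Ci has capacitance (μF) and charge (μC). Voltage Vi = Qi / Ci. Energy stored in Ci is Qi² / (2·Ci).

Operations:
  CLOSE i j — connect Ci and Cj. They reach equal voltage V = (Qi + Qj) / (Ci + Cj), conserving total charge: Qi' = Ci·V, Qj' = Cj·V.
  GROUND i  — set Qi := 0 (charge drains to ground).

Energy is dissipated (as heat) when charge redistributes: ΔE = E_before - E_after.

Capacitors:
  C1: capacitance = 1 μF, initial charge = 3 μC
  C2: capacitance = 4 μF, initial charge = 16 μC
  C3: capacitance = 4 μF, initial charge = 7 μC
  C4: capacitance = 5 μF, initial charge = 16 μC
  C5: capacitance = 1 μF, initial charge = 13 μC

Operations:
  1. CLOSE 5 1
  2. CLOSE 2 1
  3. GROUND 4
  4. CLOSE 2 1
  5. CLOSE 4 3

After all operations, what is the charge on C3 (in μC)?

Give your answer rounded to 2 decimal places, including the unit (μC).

Initial: C1(1μF, Q=3μC, V=3.00V), C2(4μF, Q=16μC, V=4.00V), C3(4μF, Q=7μC, V=1.75V), C4(5μF, Q=16μC, V=3.20V), C5(1μF, Q=13μC, V=13.00V)
Op 1: CLOSE 5-1: Q_total=16.00, C_total=2.00, V=8.00; Q5=8.00, Q1=8.00; dissipated=25.000
Op 2: CLOSE 2-1: Q_total=24.00, C_total=5.00, V=4.80; Q2=19.20, Q1=4.80; dissipated=6.400
Op 3: GROUND 4: Q4=0; energy lost=25.600
Op 4: CLOSE 2-1: Q_total=24.00, C_total=5.00, V=4.80; Q2=19.20, Q1=4.80; dissipated=0.000
Op 5: CLOSE 4-3: Q_total=7.00, C_total=9.00, V=0.78; Q4=3.89, Q3=3.11; dissipated=3.403
Final charges: Q1=4.80, Q2=19.20, Q3=3.11, Q4=3.89, Q5=8.00

Answer: 3.11 μC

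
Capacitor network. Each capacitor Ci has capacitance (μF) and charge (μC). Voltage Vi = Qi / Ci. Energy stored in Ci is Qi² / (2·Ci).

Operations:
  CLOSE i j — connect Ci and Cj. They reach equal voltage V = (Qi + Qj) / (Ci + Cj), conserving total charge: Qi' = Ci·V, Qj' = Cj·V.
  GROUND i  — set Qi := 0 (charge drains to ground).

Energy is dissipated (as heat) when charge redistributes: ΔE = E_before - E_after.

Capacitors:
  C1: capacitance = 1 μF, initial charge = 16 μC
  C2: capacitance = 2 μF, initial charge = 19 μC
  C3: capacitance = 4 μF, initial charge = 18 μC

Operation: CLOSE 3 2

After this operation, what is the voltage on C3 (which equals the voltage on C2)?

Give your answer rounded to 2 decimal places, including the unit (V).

Answer: 6.17 V

Derivation:
Initial: C1(1μF, Q=16μC, V=16.00V), C2(2μF, Q=19μC, V=9.50V), C3(4μF, Q=18μC, V=4.50V)
Op 1: CLOSE 3-2: Q_total=37.00, C_total=6.00, V=6.17; Q3=24.67, Q2=12.33; dissipated=16.667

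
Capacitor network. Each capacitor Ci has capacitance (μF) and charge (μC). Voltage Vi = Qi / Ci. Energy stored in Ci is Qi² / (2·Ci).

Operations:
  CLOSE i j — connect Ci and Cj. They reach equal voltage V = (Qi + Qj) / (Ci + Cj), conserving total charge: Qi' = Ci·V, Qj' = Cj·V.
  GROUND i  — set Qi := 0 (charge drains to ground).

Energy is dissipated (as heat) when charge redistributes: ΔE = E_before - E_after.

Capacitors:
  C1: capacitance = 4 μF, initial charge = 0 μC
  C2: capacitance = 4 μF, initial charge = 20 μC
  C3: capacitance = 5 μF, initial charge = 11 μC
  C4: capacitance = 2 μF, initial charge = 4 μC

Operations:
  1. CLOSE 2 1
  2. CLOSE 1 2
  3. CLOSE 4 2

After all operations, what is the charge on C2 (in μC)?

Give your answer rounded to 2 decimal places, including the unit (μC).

Answer: 9.33 μC

Derivation:
Initial: C1(4μF, Q=0μC, V=0.00V), C2(4μF, Q=20μC, V=5.00V), C3(5μF, Q=11μC, V=2.20V), C4(2μF, Q=4μC, V=2.00V)
Op 1: CLOSE 2-1: Q_total=20.00, C_total=8.00, V=2.50; Q2=10.00, Q1=10.00; dissipated=25.000
Op 2: CLOSE 1-2: Q_total=20.00, C_total=8.00, V=2.50; Q1=10.00, Q2=10.00; dissipated=0.000
Op 3: CLOSE 4-2: Q_total=14.00, C_total=6.00, V=2.33; Q4=4.67, Q2=9.33; dissipated=0.167
Final charges: Q1=10.00, Q2=9.33, Q3=11.00, Q4=4.67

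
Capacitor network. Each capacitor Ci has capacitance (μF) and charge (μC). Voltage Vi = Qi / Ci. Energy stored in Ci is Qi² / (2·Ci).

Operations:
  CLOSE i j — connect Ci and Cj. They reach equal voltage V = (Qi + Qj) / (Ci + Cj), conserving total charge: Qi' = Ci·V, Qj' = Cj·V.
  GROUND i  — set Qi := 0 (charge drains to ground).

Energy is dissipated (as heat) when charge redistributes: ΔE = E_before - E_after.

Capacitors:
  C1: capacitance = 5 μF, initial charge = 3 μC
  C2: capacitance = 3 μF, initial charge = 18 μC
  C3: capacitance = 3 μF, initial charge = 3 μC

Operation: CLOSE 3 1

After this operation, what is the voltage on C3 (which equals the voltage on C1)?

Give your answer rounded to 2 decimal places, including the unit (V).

Answer: 0.75 V

Derivation:
Initial: C1(5μF, Q=3μC, V=0.60V), C2(3μF, Q=18μC, V=6.00V), C3(3μF, Q=3μC, V=1.00V)
Op 1: CLOSE 3-1: Q_total=6.00, C_total=8.00, V=0.75; Q3=2.25, Q1=3.75; dissipated=0.150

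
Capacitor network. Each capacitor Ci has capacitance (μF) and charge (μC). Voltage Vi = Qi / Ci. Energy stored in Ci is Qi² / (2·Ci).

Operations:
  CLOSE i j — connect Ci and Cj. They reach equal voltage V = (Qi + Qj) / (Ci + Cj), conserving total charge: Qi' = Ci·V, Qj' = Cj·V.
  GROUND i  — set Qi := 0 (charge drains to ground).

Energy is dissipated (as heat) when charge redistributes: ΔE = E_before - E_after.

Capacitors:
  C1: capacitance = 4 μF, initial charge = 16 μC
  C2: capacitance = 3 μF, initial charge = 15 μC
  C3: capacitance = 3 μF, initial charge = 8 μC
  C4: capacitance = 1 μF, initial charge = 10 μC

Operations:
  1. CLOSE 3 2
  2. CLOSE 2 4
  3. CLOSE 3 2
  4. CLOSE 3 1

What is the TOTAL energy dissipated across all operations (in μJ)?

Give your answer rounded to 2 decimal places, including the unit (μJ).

Initial: C1(4μF, Q=16μC, V=4.00V), C2(3μF, Q=15μC, V=5.00V), C3(3μF, Q=8μC, V=2.67V), C4(1μF, Q=10μC, V=10.00V)
Op 1: CLOSE 3-2: Q_total=23.00, C_total=6.00, V=3.83; Q3=11.50, Q2=11.50; dissipated=4.083
Op 2: CLOSE 2-4: Q_total=21.50, C_total=4.00, V=5.38; Q2=16.12, Q4=5.38; dissipated=14.260
Op 3: CLOSE 3-2: Q_total=27.62, C_total=6.00, V=4.60; Q3=13.81, Q2=13.81; dissipated=1.783
Op 4: CLOSE 3-1: Q_total=29.81, C_total=7.00, V=4.26; Q3=12.78, Q1=17.04; dissipated=0.313
Total dissipated: 20.439 μJ

Answer: 20.44 μJ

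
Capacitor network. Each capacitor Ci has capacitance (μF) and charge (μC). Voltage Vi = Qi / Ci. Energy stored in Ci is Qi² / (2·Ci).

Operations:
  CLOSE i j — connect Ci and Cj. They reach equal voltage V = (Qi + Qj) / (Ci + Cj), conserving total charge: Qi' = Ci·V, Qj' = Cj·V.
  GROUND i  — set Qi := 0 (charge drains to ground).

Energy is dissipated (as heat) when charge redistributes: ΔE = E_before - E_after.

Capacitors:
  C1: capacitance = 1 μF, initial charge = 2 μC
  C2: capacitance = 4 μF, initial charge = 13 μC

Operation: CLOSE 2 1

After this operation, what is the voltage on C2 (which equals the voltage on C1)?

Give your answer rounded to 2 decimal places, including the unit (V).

Initial: C1(1μF, Q=2μC, V=2.00V), C2(4μF, Q=13μC, V=3.25V)
Op 1: CLOSE 2-1: Q_total=15.00, C_total=5.00, V=3.00; Q2=12.00, Q1=3.00; dissipated=0.625

Answer: 3.00 V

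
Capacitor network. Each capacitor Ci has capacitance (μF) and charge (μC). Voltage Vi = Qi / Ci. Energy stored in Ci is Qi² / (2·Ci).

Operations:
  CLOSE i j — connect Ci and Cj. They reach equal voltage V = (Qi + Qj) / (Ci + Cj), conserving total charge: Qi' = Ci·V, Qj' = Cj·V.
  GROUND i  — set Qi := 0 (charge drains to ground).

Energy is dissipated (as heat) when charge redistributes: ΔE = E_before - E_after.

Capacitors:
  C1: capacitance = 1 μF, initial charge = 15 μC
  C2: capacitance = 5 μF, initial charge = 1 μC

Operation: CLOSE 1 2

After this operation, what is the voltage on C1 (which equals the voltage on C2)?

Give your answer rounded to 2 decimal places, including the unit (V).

Answer: 2.67 V

Derivation:
Initial: C1(1μF, Q=15μC, V=15.00V), C2(5μF, Q=1μC, V=0.20V)
Op 1: CLOSE 1-2: Q_total=16.00, C_total=6.00, V=2.67; Q1=2.67, Q2=13.33; dissipated=91.267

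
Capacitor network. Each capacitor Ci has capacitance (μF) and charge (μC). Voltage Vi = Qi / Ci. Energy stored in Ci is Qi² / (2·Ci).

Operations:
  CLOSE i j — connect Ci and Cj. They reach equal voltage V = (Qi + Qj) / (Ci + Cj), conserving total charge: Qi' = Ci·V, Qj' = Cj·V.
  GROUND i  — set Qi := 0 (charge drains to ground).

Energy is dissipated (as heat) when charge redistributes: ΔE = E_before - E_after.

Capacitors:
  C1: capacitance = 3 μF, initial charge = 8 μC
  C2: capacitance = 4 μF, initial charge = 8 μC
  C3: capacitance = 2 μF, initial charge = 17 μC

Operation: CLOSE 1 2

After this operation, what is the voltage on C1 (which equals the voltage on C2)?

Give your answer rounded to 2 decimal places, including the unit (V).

Initial: C1(3μF, Q=8μC, V=2.67V), C2(4μF, Q=8μC, V=2.00V), C3(2μF, Q=17μC, V=8.50V)
Op 1: CLOSE 1-2: Q_total=16.00, C_total=7.00, V=2.29; Q1=6.86, Q2=9.14; dissipated=0.381

Answer: 2.29 V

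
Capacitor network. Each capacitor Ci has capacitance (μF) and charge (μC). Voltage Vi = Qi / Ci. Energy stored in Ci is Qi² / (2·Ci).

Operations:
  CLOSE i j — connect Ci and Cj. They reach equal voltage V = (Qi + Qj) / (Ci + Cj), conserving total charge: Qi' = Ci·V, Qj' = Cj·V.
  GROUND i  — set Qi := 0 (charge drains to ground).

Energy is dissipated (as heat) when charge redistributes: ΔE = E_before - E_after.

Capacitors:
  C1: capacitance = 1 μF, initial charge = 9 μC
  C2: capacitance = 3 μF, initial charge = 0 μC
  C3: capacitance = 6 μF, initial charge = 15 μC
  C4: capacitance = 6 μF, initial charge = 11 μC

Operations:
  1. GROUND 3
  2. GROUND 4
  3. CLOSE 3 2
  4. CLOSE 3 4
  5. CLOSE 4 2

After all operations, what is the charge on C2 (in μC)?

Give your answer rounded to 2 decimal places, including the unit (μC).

Answer: 0.00 μC

Derivation:
Initial: C1(1μF, Q=9μC, V=9.00V), C2(3μF, Q=0μC, V=0.00V), C3(6μF, Q=15μC, V=2.50V), C4(6μF, Q=11μC, V=1.83V)
Op 1: GROUND 3: Q3=0; energy lost=18.750
Op 2: GROUND 4: Q4=0; energy lost=10.083
Op 3: CLOSE 3-2: Q_total=0.00, C_total=9.00, V=0.00; Q3=0.00, Q2=0.00; dissipated=0.000
Op 4: CLOSE 3-4: Q_total=0.00, C_total=12.00, V=0.00; Q3=0.00, Q4=0.00; dissipated=0.000
Op 5: CLOSE 4-2: Q_total=0.00, C_total=9.00, V=0.00; Q4=0.00, Q2=0.00; dissipated=0.000
Final charges: Q1=9.00, Q2=0.00, Q3=0.00, Q4=0.00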